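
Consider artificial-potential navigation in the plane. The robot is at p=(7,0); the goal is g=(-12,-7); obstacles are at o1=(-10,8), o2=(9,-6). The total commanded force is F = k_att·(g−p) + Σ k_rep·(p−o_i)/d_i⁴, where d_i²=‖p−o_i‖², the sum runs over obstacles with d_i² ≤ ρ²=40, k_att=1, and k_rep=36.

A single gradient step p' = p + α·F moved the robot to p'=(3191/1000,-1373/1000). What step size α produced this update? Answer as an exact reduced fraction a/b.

α = 1/5

F_att = 1·(g−p) = 1·(-19,-7) = (-19.0000,-7.0000)
o1: d²=353 > ρ²=40 → inactive
o2: d²=40 ≤ ρ²=40; F_rep = 36·(-2,6)/40² = (-0.0450,0.1350)
F = F_att + ΣF_rep = (-19.0450,-6.8650)
Δp = p'−p = (-3.8090,-1.3730); α = Δx/Fx = (-3809/1000) / (-3809/200) = 1/5
check: Δy/Fy = (-1373/1000) / (-1373/200) = 1/5 ✓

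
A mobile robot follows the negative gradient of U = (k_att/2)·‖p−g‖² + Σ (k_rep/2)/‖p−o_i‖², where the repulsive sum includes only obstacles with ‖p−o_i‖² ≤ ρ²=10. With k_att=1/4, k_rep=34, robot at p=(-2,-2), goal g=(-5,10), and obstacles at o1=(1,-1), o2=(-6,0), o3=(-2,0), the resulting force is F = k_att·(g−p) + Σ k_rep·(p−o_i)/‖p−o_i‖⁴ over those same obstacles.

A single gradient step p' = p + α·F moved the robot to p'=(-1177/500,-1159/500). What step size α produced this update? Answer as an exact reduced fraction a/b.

F_att = 1/4·(g−p) = 1/4·(-3,12) = (-0.7500,3.0000)
o1: d²=10 ≤ ρ²=10; F_rep = 34·(-3,-1)/10² = (-1.0200,-0.3400)
o2: d²=20 > ρ²=10 → inactive
o3: d²=4 ≤ ρ²=10; F_rep = 34·(0,-2)/4² = (0.0000,-4.2500)
F = F_att + ΣF_rep = (-1.7700,-1.5900)
Δp = p'−p = (-0.3540,-0.3180); α = Δx/Fx = (-177/500) / (-177/100) = 1/5
check: Δy/Fy = (-159/500) / (-159/100) = 1/5 ✓

α = 1/5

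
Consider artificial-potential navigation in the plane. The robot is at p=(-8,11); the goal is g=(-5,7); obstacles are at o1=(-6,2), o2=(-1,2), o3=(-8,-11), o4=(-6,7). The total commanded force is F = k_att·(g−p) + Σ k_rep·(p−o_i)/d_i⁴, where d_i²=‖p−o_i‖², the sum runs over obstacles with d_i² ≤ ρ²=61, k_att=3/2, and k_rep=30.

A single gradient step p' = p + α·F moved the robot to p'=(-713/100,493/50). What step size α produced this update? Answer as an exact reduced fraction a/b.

F_att = 3/2·(g−p) = 3/2·(3,-4) = (4.5000,-6.0000)
o1: d²=85 > ρ²=61 → inactive
o2: d²=130 > ρ²=61 → inactive
o3: d²=484 > ρ²=61 → inactive
o4: d²=20 ≤ ρ²=61; F_rep = 30·(-2,4)/20² = (-0.1500,0.3000)
F = F_att + ΣF_rep = (4.3500,-5.7000)
Δp = p'−p = (0.8700,-1.1400); α = Δx/Fx = (87/100) / (87/20) = 1/5
check: Δy/Fy = (-57/50) / (-57/10) = 1/5 ✓

α = 1/5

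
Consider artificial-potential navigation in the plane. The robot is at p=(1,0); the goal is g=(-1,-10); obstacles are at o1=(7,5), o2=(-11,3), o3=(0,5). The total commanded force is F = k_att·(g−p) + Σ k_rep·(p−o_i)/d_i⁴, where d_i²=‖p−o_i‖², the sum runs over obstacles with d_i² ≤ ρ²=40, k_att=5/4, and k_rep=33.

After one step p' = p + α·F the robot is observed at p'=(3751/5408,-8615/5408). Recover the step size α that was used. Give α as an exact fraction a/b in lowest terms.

α = 1/8

F_att = 5/4·(g−p) = 5/4·(-2,-10) = (-2.5000,-12.5000)
o1: d²=61 > ρ²=40 → inactive
o2: d²=153 > ρ²=40 → inactive
o3: d²=26 ≤ ρ²=40; F_rep = 33·(1,-5)/26² = (0.0488,-0.2441)
F = F_att + ΣF_rep = (-2.4512,-12.7441)
Δp = p'−p = (-0.3064,-1.5930); α = Δx/Fx = (-1657/5408) / (-1657/676) = 1/8
check: Δy/Fy = (-8615/5408) / (-8615/676) = 1/8 ✓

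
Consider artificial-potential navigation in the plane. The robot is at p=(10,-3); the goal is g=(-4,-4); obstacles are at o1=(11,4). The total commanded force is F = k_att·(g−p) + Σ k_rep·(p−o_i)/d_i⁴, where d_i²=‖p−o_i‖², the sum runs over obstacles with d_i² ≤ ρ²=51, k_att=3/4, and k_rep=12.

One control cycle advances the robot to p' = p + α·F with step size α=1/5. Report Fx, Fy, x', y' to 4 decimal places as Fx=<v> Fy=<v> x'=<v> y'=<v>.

F_att = 3/4·(g−p) = 3/4·(-14,-1) = (-10.5000,-0.7500)
o1: d²=50 ≤ ρ²=51; F_rep = 12·(-1,-7)/50² = (-0.0048,-0.0336)
F = F_att + ΣF_rep = (-10.5048,-0.7836)
p' = p + 1/5·F = (7.8990,-3.1567)

Fx=-10.5048 Fy=-0.7836 x'=7.8990 y'=-3.1567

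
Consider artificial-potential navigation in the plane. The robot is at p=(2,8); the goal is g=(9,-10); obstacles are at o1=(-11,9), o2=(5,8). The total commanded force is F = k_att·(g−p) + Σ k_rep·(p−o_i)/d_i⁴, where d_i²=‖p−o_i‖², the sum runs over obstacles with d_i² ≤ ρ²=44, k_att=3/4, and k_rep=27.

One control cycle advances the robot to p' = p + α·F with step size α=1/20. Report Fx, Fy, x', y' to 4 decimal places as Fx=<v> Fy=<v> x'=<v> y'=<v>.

F_att = 3/4·(g−p) = 3/4·(7,-18) = (5.2500,-13.5000)
o1: d²=170 > ρ²=44 → inactive
o2: d²=9 ≤ ρ²=44; F_rep = 27·(-3,0)/9² = (-1.0000,0.0000)
F = F_att + ΣF_rep = (4.2500,-13.5000)
p' = p + 1/20·F = (2.2125,7.3250)

Fx=4.2500 Fy=-13.5000 x'=2.2125 y'=7.3250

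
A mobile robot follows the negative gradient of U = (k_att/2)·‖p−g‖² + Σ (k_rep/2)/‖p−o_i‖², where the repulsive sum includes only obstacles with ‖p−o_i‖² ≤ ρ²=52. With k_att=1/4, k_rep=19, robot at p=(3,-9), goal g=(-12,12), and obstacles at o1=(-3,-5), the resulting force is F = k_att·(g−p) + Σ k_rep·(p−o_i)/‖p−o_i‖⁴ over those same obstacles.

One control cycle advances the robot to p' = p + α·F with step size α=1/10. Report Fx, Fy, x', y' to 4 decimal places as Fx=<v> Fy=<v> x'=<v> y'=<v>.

F_att = 1/4·(g−p) = 1/4·(-15,21) = (-3.7500,5.2500)
o1: d²=52 ≤ ρ²=52; F_rep = 19·(6,-4)/52² = (0.0422,-0.0281)
F = F_att + ΣF_rep = (-3.7078,5.2219)
p' = p + 1/10·F = (2.6292,-8.4778)

Fx=-3.7078 Fy=5.2219 x'=2.6292 y'=-8.4778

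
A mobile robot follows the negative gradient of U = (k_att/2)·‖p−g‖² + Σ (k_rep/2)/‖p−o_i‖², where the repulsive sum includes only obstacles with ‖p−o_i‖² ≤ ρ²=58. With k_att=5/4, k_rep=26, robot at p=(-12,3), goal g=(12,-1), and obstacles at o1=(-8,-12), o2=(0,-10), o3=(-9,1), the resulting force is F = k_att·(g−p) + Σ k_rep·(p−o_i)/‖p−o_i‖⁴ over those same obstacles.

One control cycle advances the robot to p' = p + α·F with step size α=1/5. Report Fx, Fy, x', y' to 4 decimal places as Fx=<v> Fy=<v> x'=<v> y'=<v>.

Fx=29.5385 Fy=-4.6923 x'=-6.0923 y'=2.0615

F_att = 5/4·(g−p) = 5/4·(24,-4) = (30.0000,-5.0000)
o1: d²=241 > ρ²=58 → inactive
o2: d²=313 > ρ²=58 → inactive
o3: d²=13 ≤ ρ²=58; F_rep = 26·(-3,2)/13² = (-0.4615,0.3077)
F = F_att + ΣF_rep = (29.5385,-4.6923)
p' = p + 1/5·F = (-6.0923,2.0615)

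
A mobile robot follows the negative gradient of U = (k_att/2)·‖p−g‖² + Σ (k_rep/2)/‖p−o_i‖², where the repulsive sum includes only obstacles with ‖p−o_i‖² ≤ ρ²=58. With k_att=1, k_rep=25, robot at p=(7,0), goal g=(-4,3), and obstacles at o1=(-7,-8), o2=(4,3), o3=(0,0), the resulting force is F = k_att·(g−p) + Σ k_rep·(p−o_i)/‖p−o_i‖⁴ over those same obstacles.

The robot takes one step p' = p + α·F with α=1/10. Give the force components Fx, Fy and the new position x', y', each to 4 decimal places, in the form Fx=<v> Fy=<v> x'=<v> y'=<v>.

Fx=-10.6956 Fy=2.7685 x'=5.9304 y'=0.2769

F_att = 1·(g−p) = 1·(-11,3) = (-11.0000,3.0000)
o1: d²=260 > ρ²=58 → inactive
o2: d²=18 ≤ ρ²=58; F_rep = 25·(3,-3)/18² = (0.2315,-0.2315)
o3: d²=49 ≤ ρ²=58; F_rep = 25·(7,0)/49² = (0.0729,0.0000)
F = F_att + ΣF_rep = (-10.6956,2.7685)
p' = p + 1/10·F = (5.9304,0.2769)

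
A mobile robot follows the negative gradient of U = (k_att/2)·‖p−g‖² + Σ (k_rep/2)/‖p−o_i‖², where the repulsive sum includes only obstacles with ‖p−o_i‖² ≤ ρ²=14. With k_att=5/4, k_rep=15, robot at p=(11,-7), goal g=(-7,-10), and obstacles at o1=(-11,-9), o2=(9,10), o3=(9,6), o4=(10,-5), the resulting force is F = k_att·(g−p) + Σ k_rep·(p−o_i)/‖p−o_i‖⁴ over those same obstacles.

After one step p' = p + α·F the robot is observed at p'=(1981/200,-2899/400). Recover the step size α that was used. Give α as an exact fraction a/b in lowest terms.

F_att = 5/4·(g−p) = 5/4·(-18,-3) = (-22.5000,-3.7500)
o1: d²=488 > ρ²=14 → inactive
o2: d²=293 > ρ²=14 → inactive
o3: d²=173 > ρ²=14 → inactive
o4: d²=5 ≤ ρ²=14; F_rep = 15·(1,-2)/5² = (0.6000,-1.2000)
F = F_att + ΣF_rep = (-21.9000,-4.9500)
Δp = p'−p = (-1.0950,-0.2475); α = Δx/Fx = (-219/200) / (-219/10) = 1/20
check: Δy/Fy = (-99/400) / (-99/20) = 1/20 ✓

α = 1/20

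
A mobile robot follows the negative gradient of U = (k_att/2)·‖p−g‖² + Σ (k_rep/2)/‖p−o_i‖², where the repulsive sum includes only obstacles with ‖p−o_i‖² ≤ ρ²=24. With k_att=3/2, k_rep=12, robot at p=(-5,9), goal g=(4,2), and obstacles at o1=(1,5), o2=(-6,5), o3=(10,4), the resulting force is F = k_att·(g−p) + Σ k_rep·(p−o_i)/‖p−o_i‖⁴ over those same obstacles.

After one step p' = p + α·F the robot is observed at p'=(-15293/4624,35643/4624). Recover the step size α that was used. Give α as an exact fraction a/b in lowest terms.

F_att = 3/2·(g−p) = 3/2·(9,-7) = (13.5000,-10.5000)
o1: d²=52 > ρ²=24 → inactive
o2: d²=17 ≤ ρ²=24; F_rep = 12·(1,4)/17² = (0.0415,0.1661)
o3: d²=250 > ρ²=24 → inactive
F = F_att + ΣF_rep = (13.5415,-10.3339)
Δp = p'−p = (1.6927,-1.2917); α = Δx/Fx = (7827/4624) / (7827/578) = 1/8
check: Δy/Fy = (-5973/4624) / (-5973/578) = 1/8 ✓

α = 1/8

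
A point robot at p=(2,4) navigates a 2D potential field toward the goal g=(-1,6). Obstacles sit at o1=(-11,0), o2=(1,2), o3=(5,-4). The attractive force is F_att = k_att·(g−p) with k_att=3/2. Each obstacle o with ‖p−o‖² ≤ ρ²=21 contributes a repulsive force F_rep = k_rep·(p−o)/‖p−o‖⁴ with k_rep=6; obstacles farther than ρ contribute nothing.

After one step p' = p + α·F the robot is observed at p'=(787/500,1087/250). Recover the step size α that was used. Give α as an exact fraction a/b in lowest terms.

F_att = 3/2·(g−p) = 3/2·(-3,2) = (-4.5000,3.0000)
o1: d²=185 > ρ²=21 → inactive
o2: d²=5 ≤ ρ²=21; F_rep = 6·(1,2)/5² = (0.2400,0.4800)
o3: d²=73 > ρ²=21 → inactive
F = F_att + ΣF_rep = (-4.2600,3.4800)
Δp = p'−p = (-0.4260,0.3480); α = Δx/Fx = (-213/500) / (-213/50) = 1/10
check: Δy/Fy = (87/250) / (87/25) = 1/10 ✓

α = 1/10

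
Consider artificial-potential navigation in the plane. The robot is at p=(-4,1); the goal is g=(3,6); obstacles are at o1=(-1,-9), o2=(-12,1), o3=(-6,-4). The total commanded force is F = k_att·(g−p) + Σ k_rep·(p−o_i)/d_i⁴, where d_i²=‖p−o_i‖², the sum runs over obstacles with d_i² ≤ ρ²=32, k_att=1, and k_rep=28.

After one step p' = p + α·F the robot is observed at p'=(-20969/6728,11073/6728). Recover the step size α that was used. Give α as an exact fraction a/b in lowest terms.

α = 1/8

F_att = 1·(g−p) = 1·(7,5) = (7.0000,5.0000)
o1: d²=109 > ρ²=32 → inactive
o2: d²=64 > ρ²=32 → inactive
o3: d²=29 ≤ ρ²=32; F_rep = 28·(2,5)/29² = (0.0666,0.1665)
F = F_att + ΣF_rep = (7.0666,5.1665)
Δp = p'−p = (0.8833,0.6458); α = Δx/Fx = (5943/6728) / (5943/841) = 1/8
check: Δy/Fy = (4345/6728) / (4345/841) = 1/8 ✓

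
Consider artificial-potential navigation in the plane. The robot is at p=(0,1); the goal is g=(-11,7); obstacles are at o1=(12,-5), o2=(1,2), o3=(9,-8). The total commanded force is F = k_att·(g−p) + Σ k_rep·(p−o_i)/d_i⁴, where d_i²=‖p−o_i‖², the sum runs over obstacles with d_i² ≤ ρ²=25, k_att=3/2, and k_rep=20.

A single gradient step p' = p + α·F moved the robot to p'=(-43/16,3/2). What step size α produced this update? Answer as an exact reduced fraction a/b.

F_att = 3/2·(g−p) = 3/2·(-11,6) = (-16.5000,9.0000)
o1: d²=180 > ρ²=25 → inactive
o2: d²=2 ≤ ρ²=25; F_rep = 20·(-1,-1)/2² = (-5.0000,-5.0000)
o3: d²=162 > ρ²=25 → inactive
F = F_att + ΣF_rep = (-21.5000,4.0000)
Δp = p'−p = (-2.6875,0.5000); α = Δx/Fx = (-43/16) / (-43/2) = 1/8
check: Δy/Fy = (1/2) / (4) = 1/8 ✓

α = 1/8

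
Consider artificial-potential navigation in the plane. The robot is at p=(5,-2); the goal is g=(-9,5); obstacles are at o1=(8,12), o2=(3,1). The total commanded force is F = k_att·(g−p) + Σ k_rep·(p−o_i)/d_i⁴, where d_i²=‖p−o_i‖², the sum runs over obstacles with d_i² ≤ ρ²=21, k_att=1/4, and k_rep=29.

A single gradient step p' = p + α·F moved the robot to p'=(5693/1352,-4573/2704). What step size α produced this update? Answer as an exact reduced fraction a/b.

F_att = 1/4·(g−p) = 1/4·(-14,7) = (-3.5000,1.7500)
o1: d²=205 > ρ²=21 → inactive
o2: d²=13 ≤ ρ²=21; F_rep = 29·(2,-3)/13² = (0.3432,-0.5148)
F = F_att + ΣF_rep = (-3.1568,1.2352)
Δp = p'−p = (-0.7892,0.3088); α = Δx/Fx = (-1067/1352) / (-1067/338) = 1/4
check: Δy/Fy = (835/2704) / (835/676) = 1/4 ✓

α = 1/4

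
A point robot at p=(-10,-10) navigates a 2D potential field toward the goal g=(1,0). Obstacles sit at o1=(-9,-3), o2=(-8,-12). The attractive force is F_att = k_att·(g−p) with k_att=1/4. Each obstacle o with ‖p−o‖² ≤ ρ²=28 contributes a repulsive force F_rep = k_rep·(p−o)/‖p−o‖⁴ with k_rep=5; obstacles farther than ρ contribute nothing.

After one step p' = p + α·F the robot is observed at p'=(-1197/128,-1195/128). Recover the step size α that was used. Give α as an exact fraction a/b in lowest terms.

F_att = 1/4·(g−p) = 1/4·(11,10) = (2.7500,2.5000)
o1: d²=50 > ρ²=28 → inactive
o2: d²=8 ≤ ρ²=28; F_rep = 5·(-2,2)/8² = (-0.1562,0.1562)
F = F_att + ΣF_rep = (2.5938,2.6562)
Δp = p'−p = (0.6484,0.6641); α = Δx/Fx = (83/128) / (83/32) = 1/4
check: Δy/Fy = (85/128) / (85/32) = 1/4 ✓

α = 1/4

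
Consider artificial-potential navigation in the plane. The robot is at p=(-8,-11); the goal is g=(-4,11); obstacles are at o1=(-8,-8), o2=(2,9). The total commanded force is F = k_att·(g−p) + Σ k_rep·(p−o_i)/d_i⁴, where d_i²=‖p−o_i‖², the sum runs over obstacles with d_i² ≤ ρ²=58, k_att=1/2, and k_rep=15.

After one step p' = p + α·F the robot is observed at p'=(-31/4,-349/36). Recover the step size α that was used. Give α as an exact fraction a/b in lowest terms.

α = 1/8

F_att = 1/2·(g−p) = 1/2·(4,22) = (2.0000,11.0000)
o1: d²=9 ≤ ρ²=58; F_rep = 15·(0,-3)/9² = (0.0000,-0.5556)
o2: d²=500 > ρ²=58 → inactive
F = F_att + ΣF_rep = (2.0000,10.4444)
Δp = p'−p = (0.2500,1.3056); α = Δx/Fx = (1/4) / (2) = 1/8
check: Δy/Fy = (47/36) / (94/9) = 1/8 ✓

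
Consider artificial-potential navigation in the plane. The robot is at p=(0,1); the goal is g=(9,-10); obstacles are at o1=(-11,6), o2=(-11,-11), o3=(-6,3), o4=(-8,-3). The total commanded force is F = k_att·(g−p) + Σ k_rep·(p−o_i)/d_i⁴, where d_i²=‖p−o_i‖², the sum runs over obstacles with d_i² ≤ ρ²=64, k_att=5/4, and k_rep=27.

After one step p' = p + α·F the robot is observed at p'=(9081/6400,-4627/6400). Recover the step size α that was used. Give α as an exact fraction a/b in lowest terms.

α = 1/8

F_att = 5/4·(g−p) = 5/4·(9,-11) = (11.2500,-13.7500)
o1: d²=146 > ρ²=64 → inactive
o2: d²=265 > ρ²=64 → inactive
o3: d²=40 ≤ ρ²=64; F_rep = 27·(6,-2)/40² = (0.1013,-0.0338)
o4: d²=80 > ρ²=64 → inactive
F = F_att + ΣF_rep = (11.3513,-13.7837)
Δp = p'−p = (1.4189,-1.7230); α = Δx/Fx = (9081/6400) / (9081/800) = 1/8
check: Δy/Fy = (-11027/6400) / (-11027/800) = 1/8 ✓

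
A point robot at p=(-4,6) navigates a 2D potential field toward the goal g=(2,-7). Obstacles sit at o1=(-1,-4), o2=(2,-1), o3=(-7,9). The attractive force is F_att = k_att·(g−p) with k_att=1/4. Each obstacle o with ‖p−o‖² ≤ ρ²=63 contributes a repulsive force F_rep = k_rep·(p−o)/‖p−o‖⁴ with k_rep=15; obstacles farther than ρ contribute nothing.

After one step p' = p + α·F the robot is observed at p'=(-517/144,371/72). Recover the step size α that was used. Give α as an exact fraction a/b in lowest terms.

F_att = 1/4·(g−p) = 1/4·(6,-13) = (1.5000,-3.2500)
o1: d²=109 > ρ²=63 → inactive
o2: d²=85 > ρ²=63 → inactive
o3: d²=18 ≤ ρ²=63; F_rep = 15·(3,-3)/18² = (0.1389,-0.1389)
F = F_att + ΣF_rep = (1.6389,-3.3889)
Δp = p'−p = (0.4097,-0.8472); α = Δx/Fx = (59/144) / (59/36) = 1/4
check: Δy/Fy = (-61/72) / (-61/18) = 1/4 ✓

α = 1/4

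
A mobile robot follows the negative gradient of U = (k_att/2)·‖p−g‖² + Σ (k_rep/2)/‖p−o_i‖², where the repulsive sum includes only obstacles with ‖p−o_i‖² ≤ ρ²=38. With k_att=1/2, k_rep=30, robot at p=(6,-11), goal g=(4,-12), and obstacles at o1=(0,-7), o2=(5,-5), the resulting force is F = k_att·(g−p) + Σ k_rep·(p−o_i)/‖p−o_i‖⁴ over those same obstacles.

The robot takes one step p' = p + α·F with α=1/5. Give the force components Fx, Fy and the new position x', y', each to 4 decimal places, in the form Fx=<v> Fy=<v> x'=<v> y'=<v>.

F_att = 1/2·(g−p) = 1/2·(-2,-1) = (-1.0000,-0.5000)
o1: d²=52 > ρ²=38 → inactive
o2: d²=37 ≤ ρ²=38; F_rep = 30·(1,-6)/37² = (0.0219,-0.1315)
F = F_att + ΣF_rep = (-0.9781,-0.6315)
p' = p + 1/5·F = (5.8044,-11.1263)

Fx=-0.9781 Fy=-0.6315 x'=5.8044 y'=-11.1263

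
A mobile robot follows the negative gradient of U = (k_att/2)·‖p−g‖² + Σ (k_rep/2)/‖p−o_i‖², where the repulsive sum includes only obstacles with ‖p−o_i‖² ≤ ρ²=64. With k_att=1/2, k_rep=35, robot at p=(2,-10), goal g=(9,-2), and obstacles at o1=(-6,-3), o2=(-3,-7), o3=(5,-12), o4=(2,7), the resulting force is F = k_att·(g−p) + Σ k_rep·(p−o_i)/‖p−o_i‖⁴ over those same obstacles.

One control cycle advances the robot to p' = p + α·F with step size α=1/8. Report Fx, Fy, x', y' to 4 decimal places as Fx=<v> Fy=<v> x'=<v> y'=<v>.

F_att = 1/2·(g−p) = 1/2·(7,8) = (3.5000,4.0000)
o1: d²=113 > ρ²=64 → inactive
o2: d²=34 ≤ ρ²=64; F_rep = 35·(5,-3)/34² = (0.1514,-0.0908)
o3: d²=13 ≤ ρ²=64; F_rep = 35·(-3,2)/13² = (-0.6213,0.4142)
o4: d²=289 > ρ²=64 → inactive
F = F_att + ΣF_rep = (3.0301,4.3234)
p' = p + 1/8·F = (2.3788,-9.4596)

Fx=3.0301 Fy=4.3234 x'=2.3788 y'=-9.4596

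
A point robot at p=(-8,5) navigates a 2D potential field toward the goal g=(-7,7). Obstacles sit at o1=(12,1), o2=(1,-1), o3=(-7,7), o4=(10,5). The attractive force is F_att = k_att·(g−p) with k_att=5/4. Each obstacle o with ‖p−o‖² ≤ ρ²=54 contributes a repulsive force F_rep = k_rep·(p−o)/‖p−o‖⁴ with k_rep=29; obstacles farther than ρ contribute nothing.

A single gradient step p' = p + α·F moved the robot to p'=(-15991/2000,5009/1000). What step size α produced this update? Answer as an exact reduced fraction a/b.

α = 1/20

F_att = 5/4·(g−p) = 5/4·(1,2) = (1.2500,2.5000)
o1: d²=416 > ρ²=54 → inactive
o2: d²=117 > ρ²=54 → inactive
o3: d²=5 ≤ ρ²=54; F_rep = 29·(-1,-2)/5² = (-1.1600,-2.3200)
o4: d²=324 > ρ²=54 → inactive
F = F_att + ΣF_rep = (0.0900,0.1800)
Δp = p'−p = (0.0045,0.0090); α = Δx/Fx = (9/2000) / (9/100) = 1/20
check: Δy/Fy = (9/1000) / (9/50) = 1/20 ✓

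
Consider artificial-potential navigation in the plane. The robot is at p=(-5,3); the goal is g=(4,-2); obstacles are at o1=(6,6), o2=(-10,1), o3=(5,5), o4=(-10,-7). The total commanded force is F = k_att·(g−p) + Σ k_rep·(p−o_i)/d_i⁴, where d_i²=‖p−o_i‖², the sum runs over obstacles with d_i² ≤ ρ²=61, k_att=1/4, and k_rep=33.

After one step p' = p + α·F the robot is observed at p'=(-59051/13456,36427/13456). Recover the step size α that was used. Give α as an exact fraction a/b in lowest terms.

F_att = 1/4·(g−p) = 1/4·(9,-5) = (2.2500,-1.2500)
o1: d²=130 > ρ²=61 → inactive
o2: d²=29 ≤ ρ²=61; F_rep = 33·(5,2)/29² = (0.1962,0.0785)
o3: d²=104 > ρ²=61 → inactive
o4: d²=125 > ρ²=61 → inactive
F = F_att + ΣF_rep = (2.4462,-1.1715)
Δp = p'−p = (0.6115,-0.2929); α = Δx/Fx = (8229/13456) / (8229/3364) = 1/4
check: Δy/Fy = (-3941/13456) / (-3941/3364) = 1/4 ✓

α = 1/4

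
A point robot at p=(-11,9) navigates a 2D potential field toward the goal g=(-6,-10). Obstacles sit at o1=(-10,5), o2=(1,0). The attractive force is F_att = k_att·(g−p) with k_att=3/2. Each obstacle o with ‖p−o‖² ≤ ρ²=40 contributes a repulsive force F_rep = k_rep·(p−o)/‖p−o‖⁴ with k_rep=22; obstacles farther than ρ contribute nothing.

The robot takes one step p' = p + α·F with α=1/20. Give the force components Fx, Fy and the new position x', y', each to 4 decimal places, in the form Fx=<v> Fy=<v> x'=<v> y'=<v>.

F_att = 3/2·(g−p) = 3/2·(5,-19) = (7.5000,-28.5000)
o1: d²=17 ≤ ρ²=40; F_rep = 22·(-1,4)/17² = (-0.0761,0.3045)
o2: d²=225 > ρ²=40 → inactive
F = F_att + ΣF_rep = (7.4239,-28.1955)
p' = p + 1/20·F = (-10.6288,7.5902)

Fx=7.4239 Fy=-28.1955 x'=-10.6288 y'=7.5902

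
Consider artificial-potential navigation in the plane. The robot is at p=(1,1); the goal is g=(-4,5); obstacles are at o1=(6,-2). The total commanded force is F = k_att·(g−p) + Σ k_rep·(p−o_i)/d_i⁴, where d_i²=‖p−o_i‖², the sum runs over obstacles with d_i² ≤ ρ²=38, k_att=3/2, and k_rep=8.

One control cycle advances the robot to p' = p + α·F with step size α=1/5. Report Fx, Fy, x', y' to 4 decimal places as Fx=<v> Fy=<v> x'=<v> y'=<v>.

F_att = 3/2·(g−p) = 3/2·(-5,4) = (-7.5000,6.0000)
o1: d²=34 ≤ ρ²=38; F_rep = 8·(-5,3)/34² = (-0.0346,0.0208)
F = F_att + ΣF_rep = (-7.5346,6.0208)
p' = p + 1/5·F = (-0.5069,2.2042)

Fx=-7.5346 Fy=6.0208 x'=-0.5069 y'=2.2042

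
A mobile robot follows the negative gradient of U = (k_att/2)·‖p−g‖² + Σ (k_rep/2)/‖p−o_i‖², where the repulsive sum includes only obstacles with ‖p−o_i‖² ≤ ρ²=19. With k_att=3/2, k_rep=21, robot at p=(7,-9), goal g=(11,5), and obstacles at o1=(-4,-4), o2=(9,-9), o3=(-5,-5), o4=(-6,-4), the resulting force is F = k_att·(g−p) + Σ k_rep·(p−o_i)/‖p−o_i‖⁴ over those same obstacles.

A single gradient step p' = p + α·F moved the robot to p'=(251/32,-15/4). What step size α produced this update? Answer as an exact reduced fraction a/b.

F_att = 3/2·(g−p) = 3/2·(4,14) = (6.0000,21.0000)
o1: d²=146 > ρ²=19 → inactive
o2: d²=4 ≤ ρ²=19; F_rep = 21·(-2,0)/4² = (-2.6250,0.0000)
o3: d²=160 > ρ²=19 → inactive
o4: d²=194 > ρ²=19 → inactive
F = F_att + ΣF_rep = (3.3750,21.0000)
Δp = p'−p = (0.8438,5.2500); α = Δx/Fx = (27/32) / (27/8) = 1/4
check: Δy/Fy = (21/4) / (21) = 1/4 ✓

α = 1/4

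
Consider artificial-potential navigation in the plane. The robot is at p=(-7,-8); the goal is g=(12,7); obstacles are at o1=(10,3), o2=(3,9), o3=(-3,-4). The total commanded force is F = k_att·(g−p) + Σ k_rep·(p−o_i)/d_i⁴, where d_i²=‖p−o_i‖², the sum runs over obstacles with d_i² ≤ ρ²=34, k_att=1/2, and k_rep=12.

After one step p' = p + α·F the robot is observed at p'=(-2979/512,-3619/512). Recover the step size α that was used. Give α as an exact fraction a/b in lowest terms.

F_att = 1/2·(g−p) = 1/2·(19,15) = (9.5000,7.5000)
o1: d²=410 > ρ²=34 → inactive
o2: d²=389 > ρ²=34 → inactive
o3: d²=32 ≤ ρ²=34; F_rep = 12·(-4,-4)/32² = (-0.0469,-0.0469)
F = F_att + ΣF_rep = (9.4531,7.4531)
Δp = p'−p = (1.1816,0.9316); α = Δx/Fx = (605/512) / (605/64) = 1/8
check: Δy/Fy = (477/512) / (477/64) = 1/8 ✓

α = 1/8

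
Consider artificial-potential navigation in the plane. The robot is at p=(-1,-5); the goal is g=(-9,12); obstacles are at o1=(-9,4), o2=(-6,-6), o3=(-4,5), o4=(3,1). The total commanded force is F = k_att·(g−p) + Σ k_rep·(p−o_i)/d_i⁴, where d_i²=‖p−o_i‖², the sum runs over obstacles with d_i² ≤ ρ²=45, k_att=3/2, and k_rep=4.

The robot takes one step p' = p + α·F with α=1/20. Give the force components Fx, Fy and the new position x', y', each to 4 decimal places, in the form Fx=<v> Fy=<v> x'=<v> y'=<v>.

F_att = 3/2·(g−p) = 3/2·(-8,17) = (-12.0000,25.5000)
o1: d²=145 > ρ²=45 → inactive
o2: d²=26 ≤ ρ²=45; F_rep = 4·(5,1)/26² = (0.0296,0.0059)
o3: d²=109 > ρ²=45 → inactive
o4: d²=52 > ρ²=45 → inactive
F = F_att + ΣF_rep = (-11.9704,25.5059)
p' = p + 1/20·F = (-1.5985,-3.7247)

Fx=-11.9704 Fy=25.5059 x'=-1.5985 y'=-3.7247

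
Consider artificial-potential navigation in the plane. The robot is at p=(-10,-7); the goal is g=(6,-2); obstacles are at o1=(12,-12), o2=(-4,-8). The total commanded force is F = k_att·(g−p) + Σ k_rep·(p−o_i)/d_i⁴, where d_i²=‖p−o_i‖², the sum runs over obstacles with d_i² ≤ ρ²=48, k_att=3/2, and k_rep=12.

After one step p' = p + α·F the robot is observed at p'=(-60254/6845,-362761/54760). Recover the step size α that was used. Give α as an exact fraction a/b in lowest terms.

α = 1/20

F_att = 3/2·(g−p) = 3/2·(16,5) = (24.0000,7.5000)
o1: d²=509 > ρ²=48 → inactive
o2: d²=37 ≤ ρ²=48; F_rep = 12·(-6,1)/37² = (-0.0526,0.0088)
F = F_att + ΣF_rep = (23.9474,7.5088)
Δp = p'−p = (1.1974,0.3754); α = Δx/Fx = (8196/6845) / (32784/1369) = 1/20
check: Δy/Fy = (20559/54760) / (20559/2738) = 1/20 ✓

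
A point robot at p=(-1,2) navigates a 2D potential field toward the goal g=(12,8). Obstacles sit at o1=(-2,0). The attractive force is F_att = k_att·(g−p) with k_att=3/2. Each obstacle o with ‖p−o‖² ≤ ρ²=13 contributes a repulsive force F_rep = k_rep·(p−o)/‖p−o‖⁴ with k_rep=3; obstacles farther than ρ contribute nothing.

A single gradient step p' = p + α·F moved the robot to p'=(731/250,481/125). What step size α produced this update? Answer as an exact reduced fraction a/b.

α = 1/5

F_att = 3/2·(g−p) = 3/2·(13,6) = (19.5000,9.0000)
o1: d²=5 ≤ ρ²=13; F_rep = 3·(1,2)/5² = (0.1200,0.2400)
F = F_att + ΣF_rep = (19.6200,9.2400)
Δp = p'−p = (3.9240,1.8480); α = Δx/Fx = (981/250) / (981/50) = 1/5
check: Δy/Fy = (231/125) / (231/25) = 1/5 ✓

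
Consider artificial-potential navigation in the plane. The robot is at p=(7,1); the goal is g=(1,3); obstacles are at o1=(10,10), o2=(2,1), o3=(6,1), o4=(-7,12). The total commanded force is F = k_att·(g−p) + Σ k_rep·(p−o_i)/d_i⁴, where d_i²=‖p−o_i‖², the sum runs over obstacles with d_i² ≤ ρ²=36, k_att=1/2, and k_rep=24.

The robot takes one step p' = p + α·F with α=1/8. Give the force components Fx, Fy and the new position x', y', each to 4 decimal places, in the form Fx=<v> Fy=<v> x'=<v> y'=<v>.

Fx=21.1920 Fy=1.0000 x'=9.6490 y'=1.1250

F_att = 1/2·(g−p) = 1/2·(-6,2) = (-3.0000,1.0000)
o1: d²=90 > ρ²=36 → inactive
o2: d²=25 ≤ ρ²=36; F_rep = 24·(5,0)/25² = (0.1920,0.0000)
o3: d²=1 ≤ ρ²=36; F_rep = 24·(1,0)/1² = (24.0000,0.0000)
o4: d²=317 > ρ²=36 → inactive
F = F_att + ΣF_rep = (21.1920,1.0000)
p' = p + 1/8·F = (9.6490,1.1250)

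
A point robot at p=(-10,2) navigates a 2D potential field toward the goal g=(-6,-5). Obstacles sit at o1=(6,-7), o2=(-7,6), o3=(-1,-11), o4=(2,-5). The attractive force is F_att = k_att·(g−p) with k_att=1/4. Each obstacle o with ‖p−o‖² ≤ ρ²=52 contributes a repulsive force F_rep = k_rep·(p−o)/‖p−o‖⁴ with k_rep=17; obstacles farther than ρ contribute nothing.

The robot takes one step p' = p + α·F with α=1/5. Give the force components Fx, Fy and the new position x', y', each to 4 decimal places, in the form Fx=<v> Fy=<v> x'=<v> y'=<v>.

F_att = 1/4·(g−p) = 1/4·(4,-7) = (1.0000,-1.7500)
o1: d²=337 > ρ²=52 → inactive
o2: d²=25 ≤ ρ²=52; F_rep = 17·(-3,-4)/25² = (-0.0816,-0.1088)
o3: d²=250 > ρ²=52 → inactive
o4: d²=193 > ρ²=52 → inactive
F = F_att + ΣF_rep = (0.9184,-1.8588)
p' = p + 1/5·F = (-9.8163,1.6282)

Fx=0.9184 Fy=-1.8588 x'=-9.8163 y'=1.6282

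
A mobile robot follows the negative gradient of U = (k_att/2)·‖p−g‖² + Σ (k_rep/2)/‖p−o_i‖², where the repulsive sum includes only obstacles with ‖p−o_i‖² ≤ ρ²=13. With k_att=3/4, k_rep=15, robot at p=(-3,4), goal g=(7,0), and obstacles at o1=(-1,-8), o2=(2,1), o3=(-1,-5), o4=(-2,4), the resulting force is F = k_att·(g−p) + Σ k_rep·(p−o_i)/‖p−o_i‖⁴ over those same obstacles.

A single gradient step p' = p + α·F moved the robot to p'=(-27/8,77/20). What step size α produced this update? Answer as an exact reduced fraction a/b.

F_att = 3/4·(g−p) = 3/4·(10,-4) = (7.5000,-3.0000)
o1: d²=148 > ρ²=13 → inactive
o2: d²=34 > ρ²=13 → inactive
o3: d²=85 > ρ²=13 → inactive
o4: d²=1 ≤ ρ²=13; F_rep = 15·(-1,0)/1² = (-15.0000,0.0000)
F = F_att + ΣF_rep = (-7.5000,-3.0000)
Δp = p'−p = (-0.3750,-0.1500); α = Δx/Fx = (-3/8) / (-15/2) = 1/20
check: Δy/Fy = (-3/20) / (-3) = 1/20 ✓

α = 1/20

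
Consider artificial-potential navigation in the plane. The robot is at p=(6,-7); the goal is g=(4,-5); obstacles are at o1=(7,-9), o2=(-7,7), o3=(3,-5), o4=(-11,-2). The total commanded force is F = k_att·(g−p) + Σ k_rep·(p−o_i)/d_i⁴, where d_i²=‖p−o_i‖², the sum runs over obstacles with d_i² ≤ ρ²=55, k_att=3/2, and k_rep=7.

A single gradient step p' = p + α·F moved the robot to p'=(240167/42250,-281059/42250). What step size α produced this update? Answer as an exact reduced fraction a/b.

F_att = 3/2·(g−p) = 3/2·(-2,2) = (-3.0000,3.0000)
o1: d²=5 ≤ ρ²=55; F_rep = 7·(-1,2)/5² = (-0.2800,0.5600)
o2: d²=365 > ρ²=55 → inactive
o3: d²=13 ≤ ρ²=55; F_rep = 7·(3,-2)/13² = (0.1243,-0.0828)
o4: d²=314 > ρ²=55 → inactive
F = F_att + ΣF_rep = (-3.1557,3.4772)
Δp = p'−p = (-0.3156,0.3477); α = Δx/Fx = (-13333/42250) / (-13333/4225) = 1/10
check: Δy/Fy = (14691/42250) / (14691/4225) = 1/10 ✓

α = 1/10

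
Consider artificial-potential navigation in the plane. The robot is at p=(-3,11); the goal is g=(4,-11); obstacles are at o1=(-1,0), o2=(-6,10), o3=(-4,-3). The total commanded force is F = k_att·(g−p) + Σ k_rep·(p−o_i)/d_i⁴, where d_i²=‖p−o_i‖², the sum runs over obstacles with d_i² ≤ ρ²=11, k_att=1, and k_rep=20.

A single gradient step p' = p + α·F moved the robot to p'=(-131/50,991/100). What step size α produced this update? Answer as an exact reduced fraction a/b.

α = 1/20

F_att = 1·(g−p) = 1·(7,-22) = (7.0000,-22.0000)
o1: d²=125 > ρ²=11 → inactive
o2: d²=10 ≤ ρ²=11; F_rep = 20·(3,1)/10² = (0.6000,0.2000)
o3: d²=197 > ρ²=11 → inactive
F = F_att + ΣF_rep = (7.6000,-21.8000)
Δp = p'−p = (0.3800,-1.0900); α = Δx/Fx = (19/50) / (38/5) = 1/20
check: Δy/Fy = (-109/100) / (-109/5) = 1/20 ✓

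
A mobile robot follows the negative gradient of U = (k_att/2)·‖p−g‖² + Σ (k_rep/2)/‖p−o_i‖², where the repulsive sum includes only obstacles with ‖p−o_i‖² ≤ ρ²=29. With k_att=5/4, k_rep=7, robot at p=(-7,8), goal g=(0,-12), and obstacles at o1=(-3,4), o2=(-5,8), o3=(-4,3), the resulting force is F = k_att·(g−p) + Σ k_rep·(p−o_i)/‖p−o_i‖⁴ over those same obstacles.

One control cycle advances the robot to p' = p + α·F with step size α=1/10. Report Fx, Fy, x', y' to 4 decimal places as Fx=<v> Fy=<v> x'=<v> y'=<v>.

F_att = 5/4·(g−p) = 5/4·(7,-20) = (8.7500,-25.0000)
o1: d²=32 > ρ²=29 → inactive
o2: d²=4 ≤ ρ²=29; F_rep = 7·(-2,0)/4² = (-0.8750,0.0000)
o3: d²=34 > ρ²=29 → inactive
F = F_att + ΣF_rep = (7.8750,-25.0000)
p' = p + 1/10·F = (-6.2125,5.5000)

Fx=7.8750 Fy=-25.0000 x'=-6.2125 y'=5.5000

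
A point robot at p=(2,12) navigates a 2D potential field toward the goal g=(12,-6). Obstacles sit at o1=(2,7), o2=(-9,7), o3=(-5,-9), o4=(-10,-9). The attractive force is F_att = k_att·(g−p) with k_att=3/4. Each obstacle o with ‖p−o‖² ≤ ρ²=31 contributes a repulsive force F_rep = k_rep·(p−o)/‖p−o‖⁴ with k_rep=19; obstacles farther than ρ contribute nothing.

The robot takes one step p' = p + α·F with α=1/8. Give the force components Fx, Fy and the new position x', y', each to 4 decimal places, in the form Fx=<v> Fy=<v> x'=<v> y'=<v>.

F_att = 3/4·(g−p) = 3/4·(10,-18) = (7.5000,-13.5000)
o1: d²=25 ≤ ρ²=31; F_rep = 19·(0,5)/25² = (0.0000,0.1520)
o2: d²=146 > ρ²=31 → inactive
o3: d²=490 > ρ²=31 → inactive
o4: d²=585 > ρ²=31 → inactive
F = F_att + ΣF_rep = (7.5000,-13.3480)
p' = p + 1/8·F = (2.9375,10.3315)

Fx=7.5000 Fy=-13.3480 x'=2.9375 y'=10.3315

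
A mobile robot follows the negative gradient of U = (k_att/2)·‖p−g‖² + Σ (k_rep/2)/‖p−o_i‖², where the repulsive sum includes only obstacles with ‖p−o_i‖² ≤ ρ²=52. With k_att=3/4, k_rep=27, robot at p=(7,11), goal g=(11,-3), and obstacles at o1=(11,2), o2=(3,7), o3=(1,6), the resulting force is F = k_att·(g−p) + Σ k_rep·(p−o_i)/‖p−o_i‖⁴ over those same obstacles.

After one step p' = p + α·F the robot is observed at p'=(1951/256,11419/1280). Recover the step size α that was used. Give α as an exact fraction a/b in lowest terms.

α = 1/5

F_att = 3/4·(g−p) = 3/4·(4,-14) = (3.0000,-10.5000)
o1: d²=97 > ρ²=52 → inactive
o2: d²=32 ≤ ρ²=52; F_rep = 27·(4,4)/32² = (0.1055,0.1055)
o3: d²=61 > ρ²=52 → inactive
F = F_att + ΣF_rep = (3.1055,-10.3945)
Δp = p'−p = (0.6211,-2.0789); α = Δx/Fx = (159/256) / (795/256) = 1/5
check: Δy/Fy = (-2661/1280) / (-2661/256) = 1/5 ✓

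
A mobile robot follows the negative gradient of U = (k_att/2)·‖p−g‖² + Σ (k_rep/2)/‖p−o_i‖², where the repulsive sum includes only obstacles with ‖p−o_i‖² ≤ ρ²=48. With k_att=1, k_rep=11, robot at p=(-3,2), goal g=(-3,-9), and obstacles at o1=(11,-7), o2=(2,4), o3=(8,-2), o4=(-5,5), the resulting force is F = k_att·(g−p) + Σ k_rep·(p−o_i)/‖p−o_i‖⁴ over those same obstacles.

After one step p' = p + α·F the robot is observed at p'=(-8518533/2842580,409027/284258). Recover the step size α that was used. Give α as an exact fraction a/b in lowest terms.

F_att = 1·(g−p) = 1·(0,-11) = (0.0000,-11.0000)
o1: d²=277 > ρ²=48 → inactive
o2: d²=29 ≤ ρ²=48; F_rep = 11·(-5,-2)/29² = (-0.0654,-0.0262)
o3: d²=137 > ρ²=48 → inactive
o4: d²=13 ≤ ρ²=48; F_rep = 11·(2,-3)/13² = (0.1302,-0.1953)
F = F_att + ΣF_rep = (0.0648,-11.2214)
Δp = p'−p = (0.0032,-0.5611); α = Δx/Fx = (9207/2842580) / (9207/142129) = 1/20
check: Δy/Fy = (-159489/284258) / (-1594890/142129) = 1/20 ✓

α = 1/20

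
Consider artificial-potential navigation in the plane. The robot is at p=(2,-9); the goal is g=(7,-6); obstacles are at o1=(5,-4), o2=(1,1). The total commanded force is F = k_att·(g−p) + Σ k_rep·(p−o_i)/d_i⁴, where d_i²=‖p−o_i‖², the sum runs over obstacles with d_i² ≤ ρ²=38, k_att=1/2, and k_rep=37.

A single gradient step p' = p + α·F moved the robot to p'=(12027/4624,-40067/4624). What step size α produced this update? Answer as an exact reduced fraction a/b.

α = 1/4

F_att = 1/2·(g−p) = 1/2·(5,3) = (2.5000,1.5000)
o1: d²=34 ≤ ρ²=38; F_rep = 37·(-3,-5)/34² = (-0.0960,-0.1600)
o2: d²=101 > ρ²=38 → inactive
F = F_att + ΣF_rep = (2.4040,1.3400)
Δp = p'−p = (0.6010,0.3350); α = Δx/Fx = (2779/4624) / (2779/1156) = 1/4
check: Δy/Fy = (1549/4624) / (1549/1156) = 1/4 ✓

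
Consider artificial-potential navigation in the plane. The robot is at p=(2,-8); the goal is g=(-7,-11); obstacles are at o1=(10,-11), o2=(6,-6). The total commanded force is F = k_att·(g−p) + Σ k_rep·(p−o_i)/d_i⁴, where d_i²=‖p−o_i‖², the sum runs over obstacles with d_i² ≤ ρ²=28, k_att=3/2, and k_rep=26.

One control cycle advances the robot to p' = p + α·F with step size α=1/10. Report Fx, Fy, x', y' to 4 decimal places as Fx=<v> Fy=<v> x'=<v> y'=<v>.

F_att = 3/2·(g−p) = 3/2·(-9,-3) = (-13.5000,-4.5000)
o1: d²=73 > ρ²=28 → inactive
o2: d²=20 ≤ ρ²=28; F_rep = 26·(-4,-2)/20² = (-0.2600,-0.1300)
F = F_att + ΣF_rep = (-13.7600,-4.6300)
p' = p + 1/10·F = (0.6240,-8.4630)

Fx=-13.7600 Fy=-4.6300 x'=0.6240 y'=-8.4630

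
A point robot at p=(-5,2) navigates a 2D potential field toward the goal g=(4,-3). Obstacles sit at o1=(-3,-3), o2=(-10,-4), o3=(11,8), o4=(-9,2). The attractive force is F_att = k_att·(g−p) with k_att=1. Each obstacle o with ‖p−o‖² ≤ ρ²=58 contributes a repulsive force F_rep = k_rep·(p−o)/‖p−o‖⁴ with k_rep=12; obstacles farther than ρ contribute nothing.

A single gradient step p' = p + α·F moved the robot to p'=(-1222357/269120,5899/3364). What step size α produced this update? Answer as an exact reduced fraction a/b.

F_att = 1·(g−p) = 1·(9,-5) = (9.0000,-5.0000)
o1: d²=29 ≤ ρ²=58; F_rep = 12·(-2,5)/29² = (-0.0285,0.0713)
o2: d²=61 > ρ²=58 → inactive
o3: d²=292 > ρ²=58 → inactive
o4: d²=16 ≤ ρ²=58; F_rep = 12·(4,0)/16² = (0.1875,0.0000)
F = F_att + ΣF_rep = (9.1590,-4.9287)
Δp = p'−p = (0.4579,-0.2464); α = Δx/Fx = (123243/269120) / (123243/13456) = 1/20
check: Δy/Fy = (-829/3364) / (-4145/841) = 1/20 ✓

α = 1/20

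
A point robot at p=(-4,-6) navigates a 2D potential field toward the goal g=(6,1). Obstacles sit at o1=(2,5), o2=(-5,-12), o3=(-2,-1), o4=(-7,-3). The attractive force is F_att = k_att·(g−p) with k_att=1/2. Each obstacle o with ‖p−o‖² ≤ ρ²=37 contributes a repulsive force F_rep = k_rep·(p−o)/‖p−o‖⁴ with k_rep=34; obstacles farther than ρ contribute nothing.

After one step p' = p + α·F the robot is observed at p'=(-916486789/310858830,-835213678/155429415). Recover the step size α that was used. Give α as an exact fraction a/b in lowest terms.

F_att = 1/2·(g−p) = 1/2·(10,7) = (5.0000,3.5000)
o1: d²=157 > ρ²=37 → inactive
o2: d²=37 ≤ ρ²=37; F_rep = 34·(1,6)/37² = (0.0248,0.1490)
o3: d²=29 ≤ ρ²=37; F_rep = 34·(-2,-5)/29² = (-0.0809,-0.2021)
o4: d²=18 ≤ ρ²=37; F_rep = 34·(3,-3)/18² = (0.3148,-0.3148)
F = F_att + ΣF_rep = (5.2588,3.1321)
Δp = p'−p = (1.0518,0.6264); α = Δx/Fx = (326948531/310858830) / (326948531/62171766) = 1/5
check: Δy/Fy = (97362812/155429415) / (97362812/31085883) = 1/5 ✓

α = 1/5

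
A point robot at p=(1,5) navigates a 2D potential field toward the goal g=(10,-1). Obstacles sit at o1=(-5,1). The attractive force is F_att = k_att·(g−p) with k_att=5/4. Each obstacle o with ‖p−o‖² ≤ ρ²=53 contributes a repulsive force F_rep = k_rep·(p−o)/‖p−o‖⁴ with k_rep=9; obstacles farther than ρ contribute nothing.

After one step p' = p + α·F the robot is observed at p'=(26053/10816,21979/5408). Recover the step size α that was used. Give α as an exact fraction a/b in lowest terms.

α = 1/8

F_att = 5/4·(g−p) = 5/4·(9,-6) = (11.2500,-7.5000)
o1: d²=52 ≤ ρ²=53; F_rep = 9·(6,4)/52² = (0.0200,0.0133)
F = F_att + ΣF_rep = (11.2700,-7.4867)
Δp = p'−p = (1.4087,-0.9358); α = Δx/Fx = (15237/10816) / (15237/1352) = 1/8
check: Δy/Fy = (-5061/5408) / (-5061/676) = 1/8 ✓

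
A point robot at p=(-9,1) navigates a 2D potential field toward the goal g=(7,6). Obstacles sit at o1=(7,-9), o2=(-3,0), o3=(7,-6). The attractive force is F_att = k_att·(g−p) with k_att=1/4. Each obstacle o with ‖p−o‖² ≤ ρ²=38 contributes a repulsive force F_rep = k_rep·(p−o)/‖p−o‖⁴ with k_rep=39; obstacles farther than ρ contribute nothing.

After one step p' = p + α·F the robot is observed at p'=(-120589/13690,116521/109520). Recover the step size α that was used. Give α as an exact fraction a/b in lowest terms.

F_att = 1/4·(g−p) = 1/4·(16,5) = (4.0000,1.2500)
o1: d²=356 > ρ²=38 → inactive
o2: d²=37 ≤ ρ²=38; F_rep = 39·(-6,1)/37² = (-0.1709,0.0285)
o3: d²=305 > ρ²=38 → inactive
F = F_att + ΣF_rep = (3.8291,1.2785)
Δp = p'−p = (0.1915,0.0639); α = Δx/Fx = (2621/13690) / (5242/1369) = 1/20
check: Δy/Fy = (7001/109520) / (7001/5476) = 1/20 ✓

α = 1/20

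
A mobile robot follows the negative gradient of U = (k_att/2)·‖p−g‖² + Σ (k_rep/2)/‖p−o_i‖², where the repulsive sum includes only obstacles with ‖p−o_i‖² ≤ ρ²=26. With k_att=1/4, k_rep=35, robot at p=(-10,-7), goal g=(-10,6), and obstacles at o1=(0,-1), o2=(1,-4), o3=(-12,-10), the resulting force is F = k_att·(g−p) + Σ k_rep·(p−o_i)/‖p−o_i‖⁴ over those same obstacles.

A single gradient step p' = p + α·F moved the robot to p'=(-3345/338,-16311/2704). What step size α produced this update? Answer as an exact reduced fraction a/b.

F_att = 1/4·(g−p) = 1/4·(0,13) = (0.0000,3.2500)
o1: d²=136 > ρ²=26 → inactive
o2: d²=130 > ρ²=26 → inactive
o3: d²=13 ≤ ρ²=26; F_rep = 35·(2,3)/13² = (0.4142,0.6213)
F = F_att + ΣF_rep = (0.4142,3.8713)
Δp = p'−p = (0.1036,0.9678); α = Δx/Fx = (35/338) / (70/169) = 1/4
check: Δy/Fy = (2617/2704) / (2617/676) = 1/4 ✓

α = 1/4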